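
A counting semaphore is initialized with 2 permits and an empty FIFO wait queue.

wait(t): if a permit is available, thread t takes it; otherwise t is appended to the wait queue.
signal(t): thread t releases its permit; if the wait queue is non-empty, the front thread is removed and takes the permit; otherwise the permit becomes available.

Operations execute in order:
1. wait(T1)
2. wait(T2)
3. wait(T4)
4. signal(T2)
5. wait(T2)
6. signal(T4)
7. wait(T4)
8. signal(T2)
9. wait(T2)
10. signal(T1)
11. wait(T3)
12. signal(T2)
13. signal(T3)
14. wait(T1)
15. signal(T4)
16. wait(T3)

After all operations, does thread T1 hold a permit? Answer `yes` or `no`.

Step 1: wait(T1) -> count=1 queue=[] holders={T1}
Step 2: wait(T2) -> count=0 queue=[] holders={T1,T2}
Step 3: wait(T4) -> count=0 queue=[T4] holders={T1,T2}
Step 4: signal(T2) -> count=0 queue=[] holders={T1,T4}
Step 5: wait(T2) -> count=0 queue=[T2] holders={T1,T4}
Step 6: signal(T4) -> count=0 queue=[] holders={T1,T2}
Step 7: wait(T4) -> count=0 queue=[T4] holders={T1,T2}
Step 8: signal(T2) -> count=0 queue=[] holders={T1,T4}
Step 9: wait(T2) -> count=0 queue=[T2] holders={T1,T4}
Step 10: signal(T1) -> count=0 queue=[] holders={T2,T4}
Step 11: wait(T3) -> count=0 queue=[T3] holders={T2,T4}
Step 12: signal(T2) -> count=0 queue=[] holders={T3,T4}
Step 13: signal(T3) -> count=1 queue=[] holders={T4}
Step 14: wait(T1) -> count=0 queue=[] holders={T1,T4}
Step 15: signal(T4) -> count=1 queue=[] holders={T1}
Step 16: wait(T3) -> count=0 queue=[] holders={T1,T3}
Final holders: {T1,T3} -> T1 in holders

Answer: yes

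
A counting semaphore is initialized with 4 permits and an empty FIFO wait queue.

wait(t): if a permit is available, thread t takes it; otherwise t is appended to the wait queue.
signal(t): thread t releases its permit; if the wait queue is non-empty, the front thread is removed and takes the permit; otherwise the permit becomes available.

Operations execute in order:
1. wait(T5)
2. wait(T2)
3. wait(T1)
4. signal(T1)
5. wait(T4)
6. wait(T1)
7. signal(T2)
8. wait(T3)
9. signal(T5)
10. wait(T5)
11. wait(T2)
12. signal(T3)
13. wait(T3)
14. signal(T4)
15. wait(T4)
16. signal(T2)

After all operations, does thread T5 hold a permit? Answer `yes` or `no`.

Step 1: wait(T5) -> count=3 queue=[] holders={T5}
Step 2: wait(T2) -> count=2 queue=[] holders={T2,T5}
Step 3: wait(T1) -> count=1 queue=[] holders={T1,T2,T5}
Step 4: signal(T1) -> count=2 queue=[] holders={T2,T5}
Step 5: wait(T4) -> count=1 queue=[] holders={T2,T4,T5}
Step 6: wait(T1) -> count=0 queue=[] holders={T1,T2,T4,T5}
Step 7: signal(T2) -> count=1 queue=[] holders={T1,T4,T5}
Step 8: wait(T3) -> count=0 queue=[] holders={T1,T3,T4,T5}
Step 9: signal(T5) -> count=1 queue=[] holders={T1,T3,T4}
Step 10: wait(T5) -> count=0 queue=[] holders={T1,T3,T4,T5}
Step 11: wait(T2) -> count=0 queue=[T2] holders={T1,T3,T4,T5}
Step 12: signal(T3) -> count=0 queue=[] holders={T1,T2,T4,T5}
Step 13: wait(T3) -> count=0 queue=[T3] holders={T1,T2,T4,T5}
Step 14: signal(T4) -> count=0 queue=[] holders={T1,T2,T3,T5}
Step 15: wait(T4) -> count=0 queue=[T4] holders={T1,T2,T3,T5}
Step 16: signal(T2) -> count=0 queue=[] holders={T1,T3,T4,T5}
Final holders: {T1,T3,T4,T5} -> T5 in holders

Answer: yes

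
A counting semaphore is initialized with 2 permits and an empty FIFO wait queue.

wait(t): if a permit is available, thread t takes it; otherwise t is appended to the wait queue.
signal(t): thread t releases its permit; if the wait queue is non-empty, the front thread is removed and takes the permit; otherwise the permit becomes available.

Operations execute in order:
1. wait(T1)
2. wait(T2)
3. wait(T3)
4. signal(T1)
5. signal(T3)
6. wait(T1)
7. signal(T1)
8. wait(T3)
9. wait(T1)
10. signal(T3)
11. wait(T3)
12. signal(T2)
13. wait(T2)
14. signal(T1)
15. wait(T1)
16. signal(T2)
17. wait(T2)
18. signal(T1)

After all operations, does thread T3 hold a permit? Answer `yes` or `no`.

Step 1: wait(T1) -> count=1 queue=[] holders={T1}
Step 2: wait(T2) -> count=0 queue=[] holders={T1,T2}
Step 3: wait(T3) -> count=0 queue=[T3] holders={T1,T2}
Step 4: signal(T1) -> count=0 queue=[] holders={T2,T3}
Step 5: signal(T3) -> count=1 queue=[] holders={T2}
Step 6: wait(T1) -> count=0 queue=[] holders={T1,T2}
Step 7: signal(T1) -> count=1 queue=[] holders={T2}
Step 8: wait(T3) -> count=0 queue=[] holders={T2,T3}
Step 9: wait(T1) -> count=0 queue=[T1] holders={T2,T3}
Step 10: signal(T3) -> count=0 queue=[] holders={T1,T2}
Step 11: wait(T3) -> count=0 queue=[T3] holders={T1,T2}
Step 12: signal(T2) -> count=0 queue=[] holders={T1,T3}
Step 13: wait(T2) -> count=0 queue=[T2] holders={T1,T3}
Step 14: signal(T1) -> count=0 queue=[] holders={T2,T3}
Step 15: wait(T1) -> count=0 queue=[T1] holders={T2,T3}
Step 16: signal(T2) -> count=0 queue=[] holders={T1,T3}
Step 17: wait(T2) -> count=0 queue=[T2] holders={T1,T3}
Step 18: signal(T1) -> count=0 queue=[] holders={T2,T3}
Final holders: {T2,T3} -> T3 in holders

Answer: yes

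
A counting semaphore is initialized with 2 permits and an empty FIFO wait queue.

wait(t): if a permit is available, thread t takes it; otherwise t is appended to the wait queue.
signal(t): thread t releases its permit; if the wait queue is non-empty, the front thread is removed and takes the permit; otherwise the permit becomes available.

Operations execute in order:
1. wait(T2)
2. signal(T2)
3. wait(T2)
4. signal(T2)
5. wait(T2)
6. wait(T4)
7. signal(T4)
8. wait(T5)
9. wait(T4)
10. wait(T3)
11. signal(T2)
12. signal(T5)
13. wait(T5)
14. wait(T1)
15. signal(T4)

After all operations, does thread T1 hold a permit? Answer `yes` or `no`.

Answer: no

Derivation:
Step 1: wait(T2) -> count=1 queue=[] holders={T2}
Step 2: signal(T2) -> count=2 queue=[] holders={none}
Step 3: wait(T2) -> count=1 queue=[] holders={T2}
Step 4: signal(T2) -> count=2 queue=[] holders={none}
Step 5: wait(T2) -> count=1 queue=[] holders={T2}
Step 6: wait(T4) -> count=0 queue=[] holders={T2,T4}
Step 7: signal(T4) -> count=1 queue=[] holders={T2}
Step 8: wait(T5) -> count=0 queue=[] holders={T2,T5}
Step 9: wait(T4) -> count=0 queue=[T4] holders={T2,T5}
Step 10: wait(T3) -> count=0 queue=[T4,T3] holders={T2,T5}
Step 11: signal(T2) -> count=0 queue=[T3] holders={T4,T5}
Step 12: signal(T5) -> count=0 queue=[] holders={T3,T4}
Step 13: wait(T5) -> count=0 queue=[T5] holders={T3,T4}
Step 14: wait(T1) -> count=0 queue=[T5,T1] holders={T3,T4}
Step 15: signal(T4) -> count=0 queue=[T1] holders={T3,T5}
Final holders: {T3,T5} -> T1 not in holders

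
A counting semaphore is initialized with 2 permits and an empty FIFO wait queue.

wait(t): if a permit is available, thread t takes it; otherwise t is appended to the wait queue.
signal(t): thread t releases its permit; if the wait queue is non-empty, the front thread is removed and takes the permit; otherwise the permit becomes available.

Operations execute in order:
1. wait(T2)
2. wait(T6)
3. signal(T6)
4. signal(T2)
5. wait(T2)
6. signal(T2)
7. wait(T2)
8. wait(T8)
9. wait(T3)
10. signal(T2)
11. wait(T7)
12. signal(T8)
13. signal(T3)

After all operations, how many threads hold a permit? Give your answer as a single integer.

Step 1: wait(T2) -> count=1 queue=[] holders={T2}
Step 2: wait(T6) -> count=0 queue=[] holders={T2,T6}
Step 3: signal(T6) -> count=1 queue=[] holders={T2}
Step 4: signal(T2) -> count=2 queue=[] holders={none}
Step 5: wait(T2) -> count=1 queue=[] holders={T2}
Step 6: signal(T2) -> count=2 queue=[] holders={none}
Step 7: wait(T2) -> count=1 queue=[] holders={T2}
Step 8: wait(T8) -> count=0 queue=[] holders={T2,T8}
Step 9: wait(T3) -> count=0 queue=[T3] holders={T2,T8}
Step 10: signal(T2) -> count=0 queue=[] holders={T3,T8}
Step 11: wait(T7) -> count=0 queue=[T7] holders={T3,T8}
Step 12: signal(T8) -> count=0 queue=[] holders={T3,T7}
Step 13: signal(T3) -> count=1 queue=[] holders={T7}
Final holders: {T7} -> 1 thread(s)

Answer: 1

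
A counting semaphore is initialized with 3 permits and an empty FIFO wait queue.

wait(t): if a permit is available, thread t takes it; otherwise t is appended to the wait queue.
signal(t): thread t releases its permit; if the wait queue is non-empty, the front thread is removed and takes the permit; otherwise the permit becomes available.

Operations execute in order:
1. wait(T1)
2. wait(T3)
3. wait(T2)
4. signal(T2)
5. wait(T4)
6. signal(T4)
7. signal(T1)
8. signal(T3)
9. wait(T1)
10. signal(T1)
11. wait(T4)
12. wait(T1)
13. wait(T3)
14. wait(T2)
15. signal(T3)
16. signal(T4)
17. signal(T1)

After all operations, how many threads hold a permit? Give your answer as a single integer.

Step 1: wait(T1) -> count=2 queue=[] holders={T1}
Step 2: wait(T3) -> count=1 queue=[] holders={T1,T3}
Step 3: wait(T2) -> count=0 queue=[] holders={T1,T2,T3}
Step 4: signal(T2) -> count=1 queue=[] holders={T1,T3}
Step 5: wait(T4) -> count=0 queue=[] holders={T1,T3,T4}
Step 6: signal(T4) -> count=1 queue=[] holders={T1,T3}
Step 7: signal(T1) -> count=2 queue=[] holders={T3}
Step 8: signal(T3) -> count=3 queue=[] holders={none}
Step 9: wait(T1) -> count=2 queue=[] holders={T1}
Step 10: signal(T1) -> count=3 queue=[] holders={none}
Step 11: wait(T4) -> count=2 queue=[] holders={T4}
Step 12: wait(T1) -> count=1 queue=[] holders={T1,T4}
Step 13: wait(T3) -> count=0 queue=[] holders={T1,T3,T4}
Step 14: wait(T2) -> count=0 queue=[T2] holders={T1,T3,T4}
Step 15: signal(T3) -> count=0 queue=[] holders={T1,T2,T4}
Step 16: signal(T4) -> count=1 queue=[] holders={T1,T2}
Step 17: signal(T1) -> count=2 queue=[] holders={T2}
Final holders: {T2} -> 1 thread(s)

Answer: 1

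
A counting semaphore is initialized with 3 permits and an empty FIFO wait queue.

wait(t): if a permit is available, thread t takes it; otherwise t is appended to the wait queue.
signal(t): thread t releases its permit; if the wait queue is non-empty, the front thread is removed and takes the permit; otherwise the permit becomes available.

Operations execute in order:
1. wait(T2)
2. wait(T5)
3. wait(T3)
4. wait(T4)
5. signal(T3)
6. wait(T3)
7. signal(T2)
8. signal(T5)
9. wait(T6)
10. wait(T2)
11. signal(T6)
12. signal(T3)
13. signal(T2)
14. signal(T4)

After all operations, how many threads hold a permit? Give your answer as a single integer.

Step 1: wait(T2) -> count=2 queue=[] holders={T2}
Step 2: wait(T5) -> count=1 queue=[] holders={T2,T5}
Step 3: wait(T3) -> count=0 queue=[] holders={T2,T3,T5}
Step 4: wait(T4) -> count=0 queue=[T4] holders={T2,T3,T5}
Step 5: signal(T3) -> count=0 queue=[] holders={T2,T4,T5}
Step 6: wait(T3) -> count=0 queue=[T3] holders={T2,T4,T5}
Step 7: signal(T2) -> count=0 queue=[] holders={T3,T4,T5}
Step 8: signal(T5) -> count=1 queue=[] holders={T3,T4}
Step 9: wait(T6) -> count=0 queue=[] holders={T3,T4,T6}
Step 10: wait(T2) -> count=0 queue=[T2] holders={T3,T4,T6}
Step 11: signal(T6) -> count=0 queue=[] holders={T2,T3,T4}
Step 12: signal(T3) -> count=1 queue=[] holders={T2,T4}
Step 13: signal(T2) -> count=2 queue=[] holders={T4}
Step 14: signal(T4) -> count=3 queue=[] holders={none}
Final holders: {none} -> 0 thread(s)

Answer: 0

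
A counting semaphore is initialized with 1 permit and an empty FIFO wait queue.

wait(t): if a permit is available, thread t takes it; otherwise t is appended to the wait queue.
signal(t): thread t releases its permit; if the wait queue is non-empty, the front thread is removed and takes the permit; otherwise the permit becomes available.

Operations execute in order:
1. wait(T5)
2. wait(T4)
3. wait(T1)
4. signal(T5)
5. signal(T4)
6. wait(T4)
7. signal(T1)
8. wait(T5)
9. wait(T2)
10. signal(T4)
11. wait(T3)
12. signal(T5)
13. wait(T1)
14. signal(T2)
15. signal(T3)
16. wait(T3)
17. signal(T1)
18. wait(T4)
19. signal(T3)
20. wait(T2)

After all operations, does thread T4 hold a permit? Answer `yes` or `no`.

Step 1: wait(T5) -> count=0 queue=[] holders={T5}
Step 2: wait(T4) -> count=0 queue=[T4] holders={T5}
Step 3: wait(T1) -> count=0 queue=[T4,T1] holders={T5}
Step 4: signal(T5) -> count=0 queue=[T1] holders={T4}
Step 5: signal(T4) -> count=0 queue=[] holders={T1}
Step 6: wait(T4) -> count=0 queue=[T4] holders={T1}
Step 7: signal(T1) -> count=0 queue=[] holders={T4}
Step 8: wait(T5) -> count=0 queue=[T5] holders={T4}
Step 9: wait(T2) -> count=0 queue=[T5,T2] holders={T4}
Step 10: signal(T4) -> count=0 queue=[T2] holders={T5}
Step 11: wait(T3) -> count=0 queue=[T2,T3] holders={T5}
Step 12: signal(T5) -> count=0 queue=[T3] holders={T2}
Step 13: wait(T1) -> count=0 queue=[T3,T1] holders={T2}
Step 14: signal(T2) -> count=0 queue=[T1] holders={T3}
Step 15: signal(T3) -> count=0 queue=[] holders={T1}
Step 16: wait(T3) -> count=0 queue=[T3] holders={T1}
Step 17: signal(T1) -> count=0 queue=[] holders={T3}
Step 18: wait(T4) -> count=0 queue=[T4] holders={T3}
Step 19: signal(T3) -> count=0 queue=[] holders={T4}
Step 20: wait(T2) -> count=0 queue=[T2] holders={T4}
Final holders: {T4} -> T4 in holders

Answer: yes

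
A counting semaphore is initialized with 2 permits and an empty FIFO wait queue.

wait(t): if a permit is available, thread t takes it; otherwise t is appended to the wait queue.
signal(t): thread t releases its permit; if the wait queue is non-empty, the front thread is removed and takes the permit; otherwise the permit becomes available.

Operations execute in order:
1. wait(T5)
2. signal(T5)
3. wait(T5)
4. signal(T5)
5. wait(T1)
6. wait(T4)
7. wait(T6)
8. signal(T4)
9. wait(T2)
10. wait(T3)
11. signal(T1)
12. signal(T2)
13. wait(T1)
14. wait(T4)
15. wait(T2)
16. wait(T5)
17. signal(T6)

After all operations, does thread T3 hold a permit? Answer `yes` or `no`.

Step 1: wait(T5) -> count=1 queue=[] holders={T5}
Step 2: signal(T5) -> count=2 queue=[] holders={none}
Step 3: wait(T5) -> count=1 queue=[] holders={T5}
Step 4: signal(T5) -> count=2 queue=[] holders={none}
Step 5: wait(T1) -> count=1 queue=[] holders={T1}
Step 6: wait(T4) -> count=0 queue=[] holders={T1,T4}
Step 7: wait(T6) -> count=0 queue=[T6] holders={T1,T4}
Step 8: signal(T4) -> count=0 queue=[] holders={T1,T6}
Step 9: wait(T2) -> count=0 queue=[T2] holders={T1,T6}
Step 10: wait(T3) -> count=0 queue=[T2,T3] holders={T1,T6}
Step 11: signal(T1) -> count=0 queue=[T3] holders={T2,T6}
Step 12: signal(T2) -> count=0 queue=[] holders={T3,T6}
Step 13: wait(T1) -> count=0 queue=[T1] holders={T3,T6}
Step 14: wait(T4) -> count=0 queue=[T1,T4] holders={T3,T6}
Step 15: wait(T2) -> count=0 queue=[T1,T4,T2] holders={T3,T6}
Step 16: wait(T5) -> count=0 queue=[T1,T4,T2,T5] holders={T3,T6}
Step 17: signal(T6) -> count=0 queue=[T4,T2,T5] holders={T1,T3}
Final holders: {T1,T3} -> T3 in holders

Answer: yes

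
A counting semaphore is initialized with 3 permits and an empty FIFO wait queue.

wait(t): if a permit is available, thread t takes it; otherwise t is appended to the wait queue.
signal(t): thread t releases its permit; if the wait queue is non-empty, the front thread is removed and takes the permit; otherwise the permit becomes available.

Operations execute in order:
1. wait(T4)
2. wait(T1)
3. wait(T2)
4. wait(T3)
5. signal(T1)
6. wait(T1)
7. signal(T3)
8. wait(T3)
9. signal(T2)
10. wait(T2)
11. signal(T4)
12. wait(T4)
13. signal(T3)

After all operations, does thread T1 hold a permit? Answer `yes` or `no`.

Step 1: wait(T4) -> count=2 queue=[] holders={T4}
Step 2: wait(T1) -> count=1 queue=[] holders={T1,T4}
Step 3: wait(T2) -> count=0 queue=[] holders={T1,T2,T4}
Step 4: wait(T3) -> count=0 queue=[T3] holders={T1,T2,T4}
Step 5: signal(T1) -> count=0 queue=[] holders={T2,T3,T4}
Step 6: wait(T1) -> count=0 queue=[T1] holders={T2,T3,T4}
Step 7: signal(T3) -> count=0 queue=[] holders={T1,T2,T4}
Step 8: wait(T3) -> count=0 queue=[T3] holders={T1,T2,T4}
Step 9: signal(T2) -> count=0 queue=[] holders={T1,T3,T4}
Step 10: wait(T2) -> count=0 queue=[T2] holders={T1,T3,T4}
Step 11: signal(T4) -> count=0 queue=[] holders={T1,T2,T3}
Step 12: wait(T4) -> count=0 queue=[T4] holders={T1,T2,T3}
Step 13: signal(T3) -> count=0 queue=[] holders={T1,T2,T4}
Final holders: {T1,T2,T4} -> T1 in holders

Answer: yes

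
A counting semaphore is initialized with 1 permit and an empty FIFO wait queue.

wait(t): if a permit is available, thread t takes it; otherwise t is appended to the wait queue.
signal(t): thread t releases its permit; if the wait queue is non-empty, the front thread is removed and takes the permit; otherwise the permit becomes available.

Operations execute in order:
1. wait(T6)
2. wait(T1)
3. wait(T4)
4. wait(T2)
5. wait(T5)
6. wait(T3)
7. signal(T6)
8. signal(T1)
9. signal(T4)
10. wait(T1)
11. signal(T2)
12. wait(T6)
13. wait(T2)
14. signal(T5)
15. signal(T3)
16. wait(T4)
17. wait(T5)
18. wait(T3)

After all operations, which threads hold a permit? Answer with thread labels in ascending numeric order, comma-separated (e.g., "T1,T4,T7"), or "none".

Step 1: wait(T6) -> count=0 queue=[] holders={T6}
Step 2: wait(T1) -> count=0 queue=[T1] holders={T6}
Step 3: wait(T4) -> count=0 queue=[T1,T4] holders={T6}
Step 4: wait(T2) -> count=0 queue=[T1,T4,T2] holders={T6}
Step 5: wait(T5) -> count=0 queue=[T1,T4,T2,T5] holders={T6}
Step 6: wait(T3) -> count=0 queue=[T1,T4,T2,T5,T3] holders={T6}
Step 7: signal(T6) -> count=0 queue=[T4,T2,T5,T3] holders={T1}
Step 8: signal(T1) -> count=0 queue=[T2,T5,T3] holders={T4}
Step 9: signal(T4) -> count=0 queue=[T5,T3] holders={T2}
Step 10: wait(T1) -> count=0 queue=[T5,T3,T1] holders={T2}
Step 11: signal(T2) -> count=0 queue=[T3,T1] holders={T5}
Step 12: wait(T6) -> count=0 queue=[T3,T1,T6] holders={T5}
Step 13: wait(T2) -> count=0 queue=[T3,T1,T6,T2] holders={T5}
Step 14: signal(T5) -> count=0 queue=[T1,T6,T2] holders={T3}
Step 15: signal(T3) -> count=0 queue=[T6,T2] holders={T1}
Step 16: wait(T4) -> count=0 queue=[T6,T2,T4] holders={T1}
Step 17: wait(T5) -> count=0 queue=[T6,T2,T4,T5] holders={T1}
Step 18: wait(T3) -> count=0 queue=[T6,T2,T4,T5,T3] holders={T1}
Final holders: T1

Answer: T1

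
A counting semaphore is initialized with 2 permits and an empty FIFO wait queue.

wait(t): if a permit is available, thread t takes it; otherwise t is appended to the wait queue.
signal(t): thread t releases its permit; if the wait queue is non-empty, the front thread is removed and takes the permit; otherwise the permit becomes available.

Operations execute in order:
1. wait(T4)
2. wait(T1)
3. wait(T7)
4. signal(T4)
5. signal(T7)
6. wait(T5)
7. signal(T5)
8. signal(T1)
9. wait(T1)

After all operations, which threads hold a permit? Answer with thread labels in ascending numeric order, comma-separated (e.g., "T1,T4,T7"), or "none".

Answer: T1

Derivation:
Step 1: wait(T4) -> count=1 queue=[] holders={T4}
Step 2: wait(T1) -> count=0 queue=[] holders={T1,T4}
Step 3: wait(T7) -> count=0 queue=[T7] holders={T1,T4}
Step 4: signal(T4) -> count=0 queue=[] holders={T1,T7}
Step 5: signal(T7) -> count=1 queue=[] holders={T1}
Step 6: wait(T5) -> count=0 queue=[] holders={T1,T5}
Step 7: signal(T5) -> count=1 queue=[] holders={T1}
Step 8: signal(T1) -> count=2 queue=[] holders={none}
Step 9: wait(T1) -> count=1 queue=[] holders={T1}
Final holders: T1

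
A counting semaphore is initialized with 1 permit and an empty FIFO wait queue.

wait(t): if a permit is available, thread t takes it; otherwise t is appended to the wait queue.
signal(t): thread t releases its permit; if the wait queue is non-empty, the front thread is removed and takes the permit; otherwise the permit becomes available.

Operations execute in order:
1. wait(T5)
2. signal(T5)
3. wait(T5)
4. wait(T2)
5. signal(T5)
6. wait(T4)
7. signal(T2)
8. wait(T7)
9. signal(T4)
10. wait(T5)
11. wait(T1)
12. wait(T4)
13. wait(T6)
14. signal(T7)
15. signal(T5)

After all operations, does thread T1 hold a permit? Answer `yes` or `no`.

Answer: yes

Derivation:
Step 1: wait(T5) -> count=0 queue=[] holders={T5}
Step 2: signal(T5) -> count=1 queue=[] holders={none}
Step 3: wait(T5) -> count=0 queue=[] holders={T5}
Step 4: wait(T2) -> count=0 queue=[T2] holders={T5}
Step 5: signal(T5) -> count=0 queue=[] holders={T2}
Step 6: wait(T4) -> count=0 queue=[T4] holders={T2}
Step 7: signal(T2) -> count=0 queue=[] holders={T4}
Step 8: wait(T7) -> count=0 queue=[T7] holders={T4}
Step 9: signal(T4) -> count=0 queue=[] holders={T7}
Step 10: wait(T5) -> count=0 queue=[T5] holders={T7}
Step 11: wait(T1) -> count=0 queue=[T5,T1] holders={T7}
Step 12: wait(T4) -> count=0 queue=[T5,T1,T4] holders={T7}
Step 13: wait(T6) -> count=0 queue=[T5,T1,T4,T6] holders={T7}
Step 14: signal(T7) -> count=0 queue=[T1,T4,T6] holders={T5}
Step 15: signal(T5) -> count=0 queue=[T4,T6] holders={T1}
Final holders: {T1} -> T1 in holders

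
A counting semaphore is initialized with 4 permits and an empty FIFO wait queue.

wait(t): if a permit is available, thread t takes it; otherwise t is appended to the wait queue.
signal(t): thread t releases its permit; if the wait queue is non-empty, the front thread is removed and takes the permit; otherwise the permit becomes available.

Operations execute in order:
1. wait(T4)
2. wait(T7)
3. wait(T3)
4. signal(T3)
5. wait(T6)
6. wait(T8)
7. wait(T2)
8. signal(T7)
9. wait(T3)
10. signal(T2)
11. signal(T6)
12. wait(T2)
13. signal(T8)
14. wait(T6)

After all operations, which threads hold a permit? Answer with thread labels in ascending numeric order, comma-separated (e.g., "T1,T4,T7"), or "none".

Answer: T2,T3,T4,T6

Derivation:
Step 1: wait(T4) -> count=3 queue=[] holders={T4}
Step 2: wait(T7) -> count=2 queue=[] holders={T4,T7}
Step 3: wait(T3) -> count=1 queue=[] holders={T3,T4,T7}
Step 4: signal(T3) -> count=2 queue=[] holders={T4,T7}
Step 5: wait(T6) -> count=1 queue=[] holders={T4,T6,T7}
Step 6: wait(T8) -> count=0 queue=[] holders={T4,T6,T7,T8}
Step 7: wait(T2) -> count=0 queue=[T2] holders={T4,T6,T7,T8}
Step 8: signal(T7) -> count=0 queue=[] holders={T2,T4,T6,T8}
Step 9: wait(T3) -> count=0 queue=[T3] holders={T2,T4,T6,T8}
Step 10: signal(T2) -> count=0 queue=[] holders={T3,T4,T6,T8}
Step 11: signal(T6) -> count=1 queue=[] holders={T3,T4,T8}
Step 12: wait(T2) -> count=0 queue=[] holders={T2,T3,T4,T8}
Step 13: signal(T8) -> count=1 queue=[] holders={T2,T3,T4}
Step 14: wait(T6) -> count=0 queue=[] holders={T2,T3,T4,T6}
Final holders: T2,T3,T4,T6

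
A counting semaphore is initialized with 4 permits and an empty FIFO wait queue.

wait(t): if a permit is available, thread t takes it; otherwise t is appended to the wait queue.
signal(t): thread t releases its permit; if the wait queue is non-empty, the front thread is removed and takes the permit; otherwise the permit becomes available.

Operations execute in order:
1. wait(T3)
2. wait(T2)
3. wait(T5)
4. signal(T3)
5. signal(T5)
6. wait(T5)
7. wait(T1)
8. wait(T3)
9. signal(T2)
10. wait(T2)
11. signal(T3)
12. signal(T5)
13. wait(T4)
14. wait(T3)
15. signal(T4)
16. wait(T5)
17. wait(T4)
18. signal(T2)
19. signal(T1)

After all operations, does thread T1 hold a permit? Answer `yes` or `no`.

Step 1: wait(T3) -> count=3 queue=[] holders={T3}
Step 2: wait(T2) -> count=2 queue=[] holders={T2,T3}
Step 3: wait(T5) -> count=1 queue=[] holders={T2,T3,T5}
Step 4: signal(T3) -> count=2 queue=[] holders={T2,T5}
Step 5: signal(T5) -> count=3 queue=[] holders={T2}
Step 6: wait(T5) -> count=2 queue=[] holders={T2,T5}
Step 7: wait(T1) -> count=1 queue=[] holders={T1,T2,T5}
Step 8: wait(T3) -> count=0 queue=[] holders={T1,T2,T3,T5}
Step 9: signal(T2) -> count=1 queue=[] holders={T1,T3,T5}
Step 10: wait(T2) -> count=0 queue=[] holders={T1,T2,T3,T5}
Step 11: signal(T3) -> count=1 queue=[] holders={T1,T2,T5}
Step 12: signal(T5) -> count=2 queue=[] holders={T1,T2}
Step 13: wait(T4) -> count=1 queue=[] holders={T1,T2,T4}
Step 14: wait(T3) -> count=0 queue=[] holders={T1,T2,T3,T4}
Step 15: signal(T4) -> count=1 queue=[] holders={T1,T2,T3}
Step 16: wait(T5) -> count=0 queue=[] holders={T1,T2,T3,T5}
Step 17: wait(T4) -> count=0 queue=[T4] holders={T1,T2,T3,T5}
Step 18: signal(T2) -> count=0 queue=[] holders={T1,T3,T4,T5}
Step 19: signal(T1) -> count=1 queue=[] holders={T3,T4,T5}
Final holders: {T3,T4,T5} -> T1 not in holders

Answer: no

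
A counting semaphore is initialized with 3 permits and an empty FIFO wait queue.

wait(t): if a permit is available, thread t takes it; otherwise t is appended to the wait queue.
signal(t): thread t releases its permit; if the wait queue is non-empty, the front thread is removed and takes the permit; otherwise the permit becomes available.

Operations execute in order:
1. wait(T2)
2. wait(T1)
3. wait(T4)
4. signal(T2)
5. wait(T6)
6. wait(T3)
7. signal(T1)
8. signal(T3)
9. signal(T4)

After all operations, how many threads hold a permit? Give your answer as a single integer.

Step 1: wait(T2) -> count=2 queue=[] holders={T2}
Step 2: wait(T1) -> count=1 queue=[] holders={T1,T2}
Step 3: wait(T4) -> count=0 queue=[] holders={T1,T2,T4}
Step 4: signal(T2) -> count=1 queue=[] holders={T1,T4}
Step 5: wait(T6) -> count=0 queue=[] holders={T1,T4,T6}
Step 6: wait(T3) -> count=0 queue=[T3] holders={T1,T4,T6}
Step 7: signal(T1) -> count=0 queue=[] holders={T3,T4,T6}
Step 8: signal(T3) -> count=1 queue=[] holders={T4,T6}
Step 9: signal(T4) -> count=2 queue=[] holders={T6}
Final holders: {T6} -> 1 thread(s)

Answer: 1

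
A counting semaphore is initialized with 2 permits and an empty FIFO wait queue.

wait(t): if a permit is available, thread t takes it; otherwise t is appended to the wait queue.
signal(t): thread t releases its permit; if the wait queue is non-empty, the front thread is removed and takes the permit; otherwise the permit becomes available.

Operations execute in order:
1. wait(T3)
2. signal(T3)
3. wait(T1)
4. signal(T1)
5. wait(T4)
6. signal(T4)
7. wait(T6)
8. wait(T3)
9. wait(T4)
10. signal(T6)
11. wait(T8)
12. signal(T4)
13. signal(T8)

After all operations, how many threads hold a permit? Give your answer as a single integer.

Answer: 1

Derivation:
Step 1: wait(T3) -> count=1 queue=[] holders={T3}
Step 2: signal(T3) -> count=2 queue=[] holders={none}
Step 3: wait(T1) -> count=1 queue=[] holders={T1}
Step 4: signal(T1) -> count=2 queue=[] holders={none}
Step 5: wait(T4) -> count=1 queue=[] holders={T4}
Step 6: signal(T4) -> count=2 queue=[] holders={none}
Step 7: wait(T6) -> count=1 queue=[] holders={T6}
Step 8: wait(T3) -> count=0 queue=[] holders={T3,T6}
Step 9: wait(T4) -> count=0 queue=[T4] holders={T3,T6}
Step 10: signal(T6) -> count=0 queue=[] holders={T3,T4}
Step 11: wait(T8) -> count=0 queue=[T8] holders={T3,T4}
Step 12: signal(T4) -> count=0 queue=[] holders={T3,T8}
Step 13: signal(T8) -> count=1 queue=[] holders={T3}
Final holders: {T3} -> 1 thread(s)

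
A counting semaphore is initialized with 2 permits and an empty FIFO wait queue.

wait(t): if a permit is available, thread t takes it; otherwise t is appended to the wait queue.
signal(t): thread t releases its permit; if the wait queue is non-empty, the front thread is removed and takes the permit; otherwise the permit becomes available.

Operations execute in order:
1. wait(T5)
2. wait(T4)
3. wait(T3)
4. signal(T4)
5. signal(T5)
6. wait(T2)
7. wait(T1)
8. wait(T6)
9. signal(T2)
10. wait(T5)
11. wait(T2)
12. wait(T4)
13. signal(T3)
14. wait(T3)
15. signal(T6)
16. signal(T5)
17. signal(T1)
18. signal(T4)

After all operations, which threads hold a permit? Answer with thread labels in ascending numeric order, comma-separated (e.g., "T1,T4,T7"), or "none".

Step 1: wait(T5) -> count=1 queue=[] holders={T5}
Step 2: wait(T4) -> count=0 queue=[] holders={T4,T5}
Step 3: wait(T3) -> count=0 queue=[T3] holders={T4,T5}
Step 4: signal(T4) -> count=0 queue=[] holders={T3,T5}
Step 5: signal(T5) -> count=1 queue=[] holders={T3}
Step 6: wait(T2) -> count=0 queue=[] holders={T2,T3}
Step 7: wait(T1) -> count=0 queue=[T1] holders={T2,T3}
Step 8: wait(T6) -> count=0 queue=[T1,T6] holders={T2,T3}
Step 9: signal(T2) -> count=0 queue=[T6] holders={T1,T3}
Step 10: wait(T5) -> count=0 queue=[T6,T5] holders={T1,T3}
Step 11: wait(T2) -> count=0 queue=[T6,T5,T2] holders={T1,T3}
Step 12: wait(T4) -> count=0 queue=[T6,T5,T2,T4] holders={T1,T3}
Step 13: signal(T3) -> count=0 queue=[T5,T2,T4] holders={T1,T6}
Step 14: wait(T3) -> count=0 queue=[T5,T2,T4,T3] holders={T1,T6}
Step 15: signal(T6) -> count=0 queue=[T2,T4,T3] holders={T1,T5}
Step 16: signal(T5) -> count=0 queue=[T4,T3] holders={T1,T2}
Step 17: signal(T1) -> count=0 queue=[T3] holders={T2,T4}
Step 18: signal(T4) -> count=0 queue=[] holders={T2,T3}
Final holders: T2,T3

Answer: T2,T3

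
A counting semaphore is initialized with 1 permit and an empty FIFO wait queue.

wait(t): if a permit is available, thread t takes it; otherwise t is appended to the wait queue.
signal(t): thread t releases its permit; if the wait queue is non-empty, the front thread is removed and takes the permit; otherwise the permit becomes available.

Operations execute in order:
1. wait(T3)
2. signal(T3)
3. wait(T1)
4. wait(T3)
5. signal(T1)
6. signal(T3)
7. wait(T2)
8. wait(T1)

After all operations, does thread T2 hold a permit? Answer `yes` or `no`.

Step 1: wait(T3) -> count=0 queue=[] holders={T3}
Step 2: signal(T3) -> count=1 queue=[] holders={none}
Step 3: wait(T1) -> count=0 queue=[] holders={T1}
Step 4: wait(T3) -> count=0 queue=[T3] holders={T1}
Step 5: signal(T1) -> count=0 queue=[] holders={T3}
Step 6: signal(T3) -> count=1 queue=[] holders={none}
Step 7: wait(T2) -> count=0 queue=[] holders={T2}
Step 8: wait(T1) -> count=0 queue=[T1] holders={T2}
Final holders: {T2} -> T2 in holders

Answer: yes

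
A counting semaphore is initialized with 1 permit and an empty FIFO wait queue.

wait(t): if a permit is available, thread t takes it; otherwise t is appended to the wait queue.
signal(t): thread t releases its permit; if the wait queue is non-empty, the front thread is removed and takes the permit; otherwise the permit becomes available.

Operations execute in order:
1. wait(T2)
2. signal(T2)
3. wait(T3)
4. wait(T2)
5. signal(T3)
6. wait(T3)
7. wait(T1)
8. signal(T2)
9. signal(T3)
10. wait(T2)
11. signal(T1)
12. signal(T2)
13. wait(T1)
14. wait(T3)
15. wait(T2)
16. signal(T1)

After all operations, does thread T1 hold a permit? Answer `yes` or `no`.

Answer: no

Derivation:
Step 1: wait(T2) -> count=0 queue=[] holders={T2}
Step 2: signal(T2) -> count=1 queue=[] holders={none}
Step 3: wait(T3) -> count=0 queue=[] holders={T3}
Step 4: wait(T2) -> count=0 queue=[T2] holders={T3}
Step 5: signal(T3) -> count=0 queue=[] holders={T2}
Step 6: wait(T3) -> count=0 queue=[T3] holders={T2}
Step 7: wait(T1) -> count=0 queue=[T3,T1] holders={T2}
Step 8: signal(T2) -> count=0 queue=[T1] holders={T3}
Step 9: signal(T3) -> count=0 queue=[] holders={T1}
Step 10: wait(T2) -> count=0 queue=[T2] holders={T1}
Step 11: signal(T1) -> count=0 queue=[] holders={T2}
Step 12: signal(T2) -> count=1 queue=[] holders={none}
Step 13: wait(T1) -> count=0 queue=[] holders={T1}
Step 14: wait(T3) -> count=0 queue=[T3] holders={T1}
Step 15: wait(T2) -> count=0 queue=[T3,T2] holders={T1}
Step 16: signal(T1) -> count=0 queue=[T2] holders={T3}
Final holders: {T3} -> T1 not in holders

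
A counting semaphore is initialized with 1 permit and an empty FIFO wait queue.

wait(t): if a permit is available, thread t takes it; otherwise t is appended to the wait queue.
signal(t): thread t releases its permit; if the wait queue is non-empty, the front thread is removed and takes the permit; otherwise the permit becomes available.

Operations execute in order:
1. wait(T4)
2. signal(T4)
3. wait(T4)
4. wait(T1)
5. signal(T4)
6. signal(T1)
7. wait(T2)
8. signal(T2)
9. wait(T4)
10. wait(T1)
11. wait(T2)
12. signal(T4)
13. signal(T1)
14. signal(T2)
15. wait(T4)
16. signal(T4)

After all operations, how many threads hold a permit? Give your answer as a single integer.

Step 1: wait(T4) -> count=0 queue=[] holders={T4}
Step 2: signal(T4) -> count=1 queue=[] holders={none}
Step 3: wait(T4) -> count=0 queue=[] holders={T4}
Step 4: wait(T1) -> count=0 queue=[T1] holders={T4}
Step 5: signal(T4) -> count=0 queue=[] holders={T1}
Step 6: signal(T1) -> count=1 queue=[] holders={none}
Step 7: wait(T2) -> count=0 queue=[] holders={T2}
Step 8: signal(T2) -> count=1 queue=[] holders={none}
Step 9: wait(T4) -> count=0 queue=[] holders={T4}
Step 10: wait(T1) -> count=0 queue=[T1] holders={T4}
Step 11: wait(T2) -> count=0 queue=[T1,T2] holders={T4}
Step 12: signal(T4) -> count=0 queue=[T2] holders={T1}
Step 13: signal(T1) -> count=0 queue=[] holders={T2}
Step 14: signal(T2) -> count=1 queue=[] holders={none}
Step 15: wait(T4) -> count=0 queue=[] holders={T4}
Step 16: signal(T4) -> count=1 queue=[] holders={none}
Final holders: {none} -> 0 thread(s)

Answer: 0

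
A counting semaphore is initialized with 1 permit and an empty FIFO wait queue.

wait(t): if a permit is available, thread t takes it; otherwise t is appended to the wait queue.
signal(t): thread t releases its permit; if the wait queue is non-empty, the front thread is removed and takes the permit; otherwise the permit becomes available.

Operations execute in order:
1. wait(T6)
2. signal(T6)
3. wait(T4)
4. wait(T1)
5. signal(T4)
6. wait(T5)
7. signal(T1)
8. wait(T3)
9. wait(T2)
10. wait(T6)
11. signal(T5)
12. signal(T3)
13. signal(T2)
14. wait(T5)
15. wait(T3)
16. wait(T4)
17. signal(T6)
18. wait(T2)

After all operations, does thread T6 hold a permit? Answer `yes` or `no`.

Step 1: wait(T6) -> count=0 queue=[] holders={T6}
Step 2: signal(T6) -> count=1 queue=[] holders={none}
Step 3: wait(T4) -> count=0 queue=[] holders={T4}
Step 4: wait(T1) -> count=0 queue=[T1] holders={T4}
Step 5: signal(T4) -> count=0 queue=[] holders={T1}
Step 6: wait(T5) -> count=0 queue=[T5] holders={T1}
Step 7: signal(T1) -> count=0 queue=[] holders={T5}
Step 8: wait(T3) -> count=0 queue=[T3] holders={T5}
Step 9: wait(T2) -> count=0 queue=[T3,T2] holders={T5}
Step 10: wait(T6) -> count=0 queue=[T3,T2,T6] holders={T5}
Step 11: signal(T5) -> count=0 queue=[T2,T6] holders={T3}
Step 12: signal(T3) -> count=0 queue=[T6] holders={T2}
Step 13: signal(T2) -> count=0 queue=[] holders={T6}
Step 14: wait(T5) -> count=0 queue=[T5] holders={T6}
Step 15: wait(T3) -> count=0 queue=[T5,T3] holders={T6}
Step 16: wait(T4) -> count=0 queue=[T5,T3,T4] holders={T6}
Step 17: signal(T6) -> count=0 queue=[T3,T4] holders={T5}
Step 18: wait(T2) -> count=0 queue=[T3,T4,T2] holders={T5}
Final holders: {T5} -> T6 not in holders

Answer: no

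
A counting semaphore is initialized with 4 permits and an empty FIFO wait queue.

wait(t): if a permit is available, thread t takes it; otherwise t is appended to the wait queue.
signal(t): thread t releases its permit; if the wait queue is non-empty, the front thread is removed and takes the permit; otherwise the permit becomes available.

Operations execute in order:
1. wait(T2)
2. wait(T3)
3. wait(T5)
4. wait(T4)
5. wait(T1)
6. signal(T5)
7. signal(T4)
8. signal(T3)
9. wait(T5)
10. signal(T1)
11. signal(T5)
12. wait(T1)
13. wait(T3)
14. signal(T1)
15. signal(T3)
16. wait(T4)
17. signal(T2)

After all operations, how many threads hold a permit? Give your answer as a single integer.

Answer: 1

Derivation:
Step 1: wait(T2) -> count=3 queue=[] holders={T2}
Step 2: wait(T3) -> count=2 queue=[] holders={T2,T3}
Step 3: wait(T5) -> count=1 queue=[] holders={T2,T3,T5}
Step 4: wait(T4) -> count=0 queue=[] holders={T2,T3,T4,T5}
Step 5: wait(T1) -> count=0 queue=[T1] holders={T2,T3,T4,T5}
Step 6: signal(T5) -> count=0 queue=[] holders={T1,T2,T3,T4}
Step 7: signal(T4) -> count=1 queue=[] holders={T1,T2,T3}
Step 8: signal(T3) -> count=2 queue=[] holders={T1,T2}
Step 9: wait(T5) -> count=1 queue=[] holders={T1,T2,T5}
Step 10: signal(T1) -> count=2 queue=[] holders={T2,T5}
Step 11: signal(T5) -> count=3 queue=[] holders={T2}
Step 12: wait(T1) -> count=2 queue=[] holders={T1,T2}
Step 13: wait(T3) -> count=1 queue=[] holders={T1,T2,T3}
Step 14: signal(T1) -> count=2 queue=[] holders={T2,T3}
Step 15: signal(T3) -> count=3 queue=[] holders={T2}
Step 16: wait(T4) -> count=2 queue=[] holders={T2,T4}
Step 17: signal(T2) -> count=3 queue=[] holders={T4}
Final holders: {T4} -> 1 thread(s)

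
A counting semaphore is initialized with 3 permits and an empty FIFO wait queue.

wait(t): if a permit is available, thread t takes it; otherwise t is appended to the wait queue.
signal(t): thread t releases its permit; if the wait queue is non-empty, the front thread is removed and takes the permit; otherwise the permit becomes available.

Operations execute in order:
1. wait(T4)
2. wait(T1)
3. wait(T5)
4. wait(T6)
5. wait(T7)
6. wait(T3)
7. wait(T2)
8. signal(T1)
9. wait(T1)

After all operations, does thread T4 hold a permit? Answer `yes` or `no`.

Step 1: wait(T4) -> count=2 queue=[] holders={T4}
Step 2: wait(T1) -> count=1 queue=[] holders={T1,T4}
Step 3: wait(T5) -> count=0 queue=[] holders={T1,T4,T5}
Step 4: wait(T6) -> count=0 queue=[T6] holders={T1,T4,T5}
Step 5: wait(T7) -> count=0 queue=[T6,T7] holders={T1,T4,T5}
Step 6: wait(T3) -> count=0 queue=[T6,T7,T3] holders={T1,T4,T5}
Step 7: wait(T2) -> count=0 queue=[T6,T7,T3,T2] holders={T1,T4,T5}
Step 8: signal(T1) -> count=0 queue=[T7,T3,T2] holders={T4,T5,T6}
Step 9: wait(T1) -> count=0 queue=[T7,T3,T2,T1] holders={T4,T5,T6}
Final holders: {T4,T5,T6} -> T4 in holders

Answer: yes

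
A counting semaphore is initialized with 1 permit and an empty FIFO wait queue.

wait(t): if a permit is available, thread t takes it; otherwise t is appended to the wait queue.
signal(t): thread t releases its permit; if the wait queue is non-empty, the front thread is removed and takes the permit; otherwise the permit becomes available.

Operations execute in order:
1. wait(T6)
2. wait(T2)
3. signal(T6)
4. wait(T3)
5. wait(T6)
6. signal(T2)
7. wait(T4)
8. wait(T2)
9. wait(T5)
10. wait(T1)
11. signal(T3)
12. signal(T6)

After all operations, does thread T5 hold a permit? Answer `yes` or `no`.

Step 1: wait(T6) -> count=0 queue=[] holders={T6}
Step 2: wait(T2) -> count=0 queue=[T2] holders={T6}
Step 3: signal(T6) -> count=0 queue=[] holders={T2}
Step 4: wait(T3) -> count=0 queue=[T3] holders={T2}
Step 5: wait(T6) -> count=0 queue=[T3,T6] holders={T2}
Step 6: signal(T2) -> count=0 queue=[T6] holders={T3}
Step 7: wait(T4) -> count=0 queue=[T6,T4] holders={T3}
Step 8: wait(T2) -> count=0 queue=[T6,T4,T2] holders={T3}
Step 9: wait(T5) -> count=0 queue=[T6,T4,T2,T5] holders={T3}
Step 10: wait(T1) -> count=0 queue=[T6,T4,T2,T5,T1] holders={T3}
Step 11: signal(T3) -> count=0 queue=[T4,T2,T5,T1] holders={T6}
Step 12: signal(T6) -> count=0 queue=[T2,T5,T1] holders={T4}
Final holders: {T4} -> T5 not in holders

Answer: no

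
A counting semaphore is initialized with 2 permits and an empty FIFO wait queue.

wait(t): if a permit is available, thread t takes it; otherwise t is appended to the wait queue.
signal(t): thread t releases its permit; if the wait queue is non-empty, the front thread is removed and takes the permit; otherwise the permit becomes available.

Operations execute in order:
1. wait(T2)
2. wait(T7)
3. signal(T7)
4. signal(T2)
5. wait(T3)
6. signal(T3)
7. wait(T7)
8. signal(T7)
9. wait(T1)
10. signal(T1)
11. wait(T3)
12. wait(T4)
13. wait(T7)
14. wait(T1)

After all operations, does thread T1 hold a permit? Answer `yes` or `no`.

Answer: no

Derivation:
Step 1: wait(T2) -> count=1 queue=[] holders={T2}
Step 2: wait(T7) -> count=0 queue=[] holders={T2,T7}
Step 3: signal(T7) -> count=1 queue=[] holders={T2}
Step 4: signal(T2) -> count=2 queue=[] holders={none}
Step 5: wait(T3) -> count=1 queue=[] holders={T3}
Step 6: signal(T3) -> count=2 queue=[] holders={none}
Step 7: wait(T7) -> count=1 queue=[] holders={T7}
Step 8: signal(T7) -> count=2 queue=[] holders={none}
Step 9: wait(T1) -> count=1 queue=[] holders={T1}
Step 10: signal(T1) -> count=2 queue=[] holders={none}
Step 11: wait(T3) -> count=1 queue=[] holders={T3}
Step 12: wait(T4) -> count=0 queue=[] holders={T3,T4}
Step 13: wait(T7) -> count=0 queue=[T7] holders={T3,T4}
Step 14: wait(T1) -> count=0 queue=[T7,T1] holders={T3,T4}
Final holders: {T3,T4} -> T1 not in holders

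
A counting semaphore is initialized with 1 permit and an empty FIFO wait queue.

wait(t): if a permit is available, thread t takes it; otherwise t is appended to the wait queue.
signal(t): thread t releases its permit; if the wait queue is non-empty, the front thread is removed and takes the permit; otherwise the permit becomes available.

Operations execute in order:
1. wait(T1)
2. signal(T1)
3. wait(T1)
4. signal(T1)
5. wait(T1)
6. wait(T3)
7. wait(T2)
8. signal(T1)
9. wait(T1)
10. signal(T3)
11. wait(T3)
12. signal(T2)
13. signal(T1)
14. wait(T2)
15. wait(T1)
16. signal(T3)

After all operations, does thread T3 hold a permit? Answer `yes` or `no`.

Step 1: wait(T1) -> count=0 queue=[] holders={T1}
Step 2: signal(T1) -> count=1 queue=[] holders={none}
Step 3: wait(T1) -> count=0 queue=[] holders={T1}
Step 4: signal(T1) -> count=1 queue=[] holders={none}
Step 5: wait(T1) -> count=0 queue=[] holders={T1}
Step 6: wait(T3) -> count=0 queue=[T3] holders={T1}
Step 7: wait(T2) -> count=0 queue=[T3,T2] holders={T1}
Step 8: signal(T1) -> count=0 queue=[T2] holders={T3}
Step 9: wait(T1) -> count=0 queue=[T2,T1] holders={T3}
Step 10: signal(T3) -> count=0 queue=[T1] holders={T2}
Step 11: wait(T3) -> count=0 queue=[T1,T3] holders={T2}
Step 12: signal(T2) -> count=0 queue=[T3] holders={T1}
Step 13: signal(T1) -> count=0 queue=[] holders={T3}
Step 14: wait(T2) -> count=0 queue=[T2] holders={T3}
Step 15: wait(T1) -> count=0 queue=[T2,T1] holders={T3}
Step 16: signal(T3) -> count=0 queue=[T1] holders={T2}
Final holders: {T2} -> T3 not in holders

Answer: no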